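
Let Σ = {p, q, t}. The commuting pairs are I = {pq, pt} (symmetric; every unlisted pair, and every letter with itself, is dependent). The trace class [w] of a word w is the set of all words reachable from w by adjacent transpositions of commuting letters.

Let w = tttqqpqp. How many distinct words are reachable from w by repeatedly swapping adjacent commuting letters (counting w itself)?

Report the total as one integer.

0(t) covers ∅
1(t) covers 0:t
2(t) covers 1:t
3(q) covers 2:t
4(q) covers 3:q
5(p) covers ∅
6(q) covers 4:q
7(p) covers 5:p
floor of heap: 0:t, 5:p
completions by unplaced set U, small U first (add the entries for U minus each lowest piece of U):
  |U|=1: {6}:1  {7}:1
  |U|=2: {4,6}:1  {5,7}:1  {6,7}:2
  |U|=3: {3,4,6}:1  {4,6,7}:3  {5,6,7}:3
  |U|=4: {2,3,4,6}:1  {3,4,6,7}:4  {4,5,6,7}:6
  |U|=5: {1,2,3,4,6}:1  {2,3,4,6,7}:5  {3,4,5,6,7}:10
  |U|=6: {0,1,2,3,4,6}:1  {1,2,3,4,6,7}:6  {2,3,4,5,6,7}:15
  start at 0(t): 21
  start at 5(p): 7
sum over floor = 28

28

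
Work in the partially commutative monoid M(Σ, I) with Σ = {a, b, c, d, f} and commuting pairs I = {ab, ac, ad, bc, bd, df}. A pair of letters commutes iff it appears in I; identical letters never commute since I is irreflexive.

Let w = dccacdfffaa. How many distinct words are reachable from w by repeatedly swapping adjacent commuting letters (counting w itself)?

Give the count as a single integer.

31

0(d) covers ∅
1(c) covers 0:d
2(c) covers 1:c
3(a) covers ∅
4(c) covers 2:c
5(d) covers 4:c
6(f) covers 3:a, 4:c
7(f) covers 6:f
8(f) covers 7:f
9(a) covers 8:f
10(a) covers 9:a
floor of heap: 0:d, 3:a
completions by unplaced set U, small U first (add the entries for U minus each lowest piece of U):
  |U|=1: {5}:1  {10}:1
  |U|=2: {5,10}:2  {9,10}:1
  |U|=3: {5,9,10}:3  {8,9,10}:1
  |U|=4: {5,8,9,10}:4  {7,8,9,10}:1
  |U|=5: {5,7,8,9,10}:5  {6,7,8,9,10}:1
  |U|=6: {3,6,7,8,9,10}:1  {5,6,7,8,9,10}:6
  |U|=7: {3,5,6,7,8,9,10}:7  {4,5,6,7,8,9,10}:6
  |U|=8: {2,4,5,6,7,8,9,10}:6  {3,4,5,6,7,8,9,10}:13
  |U|=9: {1,2,4,5,6,7,8,9,10}:6  {2,3,4,5,6,7,8,9,10}:19
  start at 0(d): 25
  start at 3(a): 6
sum over floor = 31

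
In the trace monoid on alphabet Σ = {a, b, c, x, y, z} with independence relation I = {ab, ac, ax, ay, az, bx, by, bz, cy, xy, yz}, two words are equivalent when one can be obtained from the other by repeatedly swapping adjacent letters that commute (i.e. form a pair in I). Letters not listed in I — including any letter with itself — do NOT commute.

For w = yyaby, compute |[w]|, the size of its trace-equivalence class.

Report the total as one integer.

20

drop 0:y onto floor
drop 1:y onto {0:y}
drop 2:a onto floor
drop 3:b onto floor
drop 4:y onto {1:y}
ground layer = {0:y, 2:a, 3:b}
drop-orders for the pieces not yet dropped (sum over which currently-grounded one goes next):
  1 to go: {2} 1  {3} 1  {4} 1
  2 to go: {1,4} 1  {2,3} 2  {2,4} 2  {3,4} 2
  3 to go: {0,1,4} 1  {1,2,4} 3  {1,3,4} 3  {2,3,4} 6
  if 0:y drops first: 12 orders
  if 2:a drops first: 4 orders
  if 3:b drops first: 4 orders
heap linearizations: 20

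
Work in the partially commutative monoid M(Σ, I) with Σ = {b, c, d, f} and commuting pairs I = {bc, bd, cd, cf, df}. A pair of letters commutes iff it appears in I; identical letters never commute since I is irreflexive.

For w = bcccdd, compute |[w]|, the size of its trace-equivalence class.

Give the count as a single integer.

60

0(b) covers ∅
1(c) covers ∅
2(c) covers 1:c
3(c) covers 2:c
4(d) covers ∅
5(d) covers 4:d
floor of heap: 0:b, 1:c, 4:d
completions by unplaced set U, small U first (add the entries for U minus each lowest piece of U):
  |U|=1: {0}:1  {3}:1  {5}:1
  |U|=2: {0,3}:2  {0,5}:2  {2,3}:1  {3,5}:2  {4,5}:1
  |U|=3: {0,2,3}:3  {0,3,5}:6  {0,4,5}:3  {1,2,3}:1  {2,3,5}:3  {3,4,5}:3
  |U|=4: {0,1,2,3}:4  {0,2,3,5}:12  {0,3,4,5}:12  {1,2,3,5}:4  {2,3,4,5}:6
  start at 0(b): 10
  start at 1(c): 30
  start at 4(d): 20
sum over floor = 60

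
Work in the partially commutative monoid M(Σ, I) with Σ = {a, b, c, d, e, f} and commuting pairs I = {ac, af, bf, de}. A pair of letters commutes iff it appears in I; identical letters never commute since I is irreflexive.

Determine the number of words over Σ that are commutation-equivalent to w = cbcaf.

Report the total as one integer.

drop 0:c onto floor
drop 1:b onto {0:c}
drop 2:c onto {1:b}
drop 3:a onto {1:b}
drop 4:f onto {2:c}
ground layer = {0:c}
drop-orders for the pieces not yet dropped (sum over which currently-grounded one goes next):
  1 to go: {3} 1  {4} 1
  2 to go: {2,4} 1  {3,4} 2
  3 to go: {2,3,4} 3
  if 0:c drops first: 3 orders

3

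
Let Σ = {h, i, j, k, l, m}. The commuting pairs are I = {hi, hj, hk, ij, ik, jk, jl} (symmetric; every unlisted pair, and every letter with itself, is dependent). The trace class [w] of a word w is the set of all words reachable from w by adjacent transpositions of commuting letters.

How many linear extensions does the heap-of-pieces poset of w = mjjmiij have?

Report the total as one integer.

3

#0=m has no predecessor
#1=j depends on [0:m]
#2=j depends on [1:j]
#3=m depends on [2:j]
#4=i depends on [3:m]
#5=i depends on [4:i]
#6=j depends on [3:m]
sources: [0:m]
N(rest) = Σ N(rest − s) over sources s of rest; N(one piece) = 1:
  size 1 → [5]=1  [6]=1
  size 2 → [4,5]=1  [5,6]=2
  size 3 → [4,5,6]=3
  size 4 → [3,4,5,6]=3
  size 5 → [2,3,4,5,6]=3
  first=0(m) contributes 3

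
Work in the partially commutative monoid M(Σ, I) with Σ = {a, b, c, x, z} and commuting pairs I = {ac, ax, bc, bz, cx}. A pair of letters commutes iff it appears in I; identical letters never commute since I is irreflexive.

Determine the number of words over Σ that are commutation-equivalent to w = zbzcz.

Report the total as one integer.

5

drop 0:z onto floor
drop 1:b onto floor
drop 2:z onto {0:z}
drop 3:c onto {2:z}
drop 4:z onto {3:c}
ground layer = {0:z, 1:b}
drop-orders for the pieces not yet dropped (sum over which currently-grounded one goes next):
  1 to go: {1} 1  {4} 1
  2 to go: {1,4} 2  {3,4} 1
  3 to go: {1,3,4} 3  {2,3,4} 1
  if 0:z drops first: 4 orders
  if 1:b drops first: 1 orders
heap linearizations: 5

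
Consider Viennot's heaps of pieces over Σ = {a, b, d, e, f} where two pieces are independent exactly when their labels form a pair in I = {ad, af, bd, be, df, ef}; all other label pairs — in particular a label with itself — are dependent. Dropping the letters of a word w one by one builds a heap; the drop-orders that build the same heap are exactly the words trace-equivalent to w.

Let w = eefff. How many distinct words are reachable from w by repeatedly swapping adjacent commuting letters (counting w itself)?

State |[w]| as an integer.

0(e) covers ∅
1(e) covers 0:e
2(f) covers ∅
3(f) covers 2:f
4(f) covers 3:f
floor of heap: 0:e, 2:f
completions by unplaced set U, small U first (add the entries for U minus each lowest piece of U):
  |U|=1: {1}:1  {4}:1
  |U|=2: {0,1}:1  {1,4}:2  {3,4}:1
  |U|=3: {0,1,4}:3  {1,3,4}:3  {2,3,4}:1
  start at 0(e): 4
  start at 2(f): 6
sum over floor = 10

10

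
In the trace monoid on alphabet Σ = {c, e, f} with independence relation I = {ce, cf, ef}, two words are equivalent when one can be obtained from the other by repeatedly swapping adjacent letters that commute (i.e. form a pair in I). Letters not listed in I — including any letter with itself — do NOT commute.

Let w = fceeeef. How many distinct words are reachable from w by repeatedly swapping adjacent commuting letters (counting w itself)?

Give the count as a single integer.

drop 0:f onto floor
drop 1:c onto floor
drop 2:e onto floor
drop 3:e onto {2:e}
drop 4:e onto {3:e}
drop 5:e onto {4:e}
drop 6:f onto {0:f}
ground layer = {0:f, 1:c, 2:e}
drop-orders for the pieces not yet dropped (sum over which currently-grounded one goes next):
  1 to go: {1} 1  {5} 1  {6} 1
  2 to go: {0,6} 1  {1,5} 2  {1,6} 2  {4,5} 1  {5,6} 2
  3 to go: {0,1,6} 3  {0,5,6} 3  {1,4,5} 3  {1,5,6} 6  {3,4,5} 1  {4,5,6} 3
  4 to go: {0,1,5,6} 12  {0,4,5,6} 6  {1,3,4,5} 4  {1,4,5,6} 12  {2,3,4,5} 1  {3,4,5,6} 4
  5 to go: {0,1,4,5,6} 30  {0,3,4,5,6} 10  {1,2,3,4,5} 5  {1,3,4,5,6} 20  {2,3,4,5,6} 5
  if 0:f drops first: 30 orders
  if 1:c drops first: 15 orders
  if 2:e drops first: 60 orders
heap linearizations: 105

105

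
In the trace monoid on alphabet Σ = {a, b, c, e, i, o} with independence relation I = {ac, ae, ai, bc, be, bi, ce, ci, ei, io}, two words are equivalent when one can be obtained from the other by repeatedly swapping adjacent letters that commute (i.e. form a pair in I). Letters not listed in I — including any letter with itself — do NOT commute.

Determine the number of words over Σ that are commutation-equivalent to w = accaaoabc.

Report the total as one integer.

30

drop 0:a onto floor
drop 1:c onto floor
drop 2:c onto {1:c}
drop 3:a onto {0:a}
drop 4:a onto {3:a}
drop 5:o onto {2:c, 4:a}
drop 6:a onto {5:o}
drop 7:b onto {6:a}
drop 8:c onto {5:o}
ground layer = {0:a, 1:c}
drop-orders for the pieces not yet dropped (sum over which currently-grounded one goes next):
  1 to go: {7} 1  {8} 1
  2 to go: {6,7} 1  {7,8} 2
  3 to go: {6,7,8} 3
  4 to go: {5,6,7,8} 3
  5 to go: {2,5,6,7,8} 3  {4,5,6,7,8} 3
  6 to go: {1,2,5,6,7,8} 3  {2,4,5,6,7,8} 6  {3,4,5,6,7,8} 3
  7 to go: {0,3,4,5,6,7,8} 3  {1,2,4,5,6,7,8} 9  {2,3,4,5,6,7,8} 9
  if 0:a drops first: 18 orders
  if 1:c drops first: 12 orders
heap linearizations: 30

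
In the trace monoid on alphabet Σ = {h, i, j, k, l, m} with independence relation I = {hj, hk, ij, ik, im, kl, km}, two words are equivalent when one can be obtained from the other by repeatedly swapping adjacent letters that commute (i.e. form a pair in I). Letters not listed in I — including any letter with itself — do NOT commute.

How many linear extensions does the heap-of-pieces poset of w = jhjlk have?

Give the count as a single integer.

7

piece 0:j — minimal
piece 1:h — minimal
piece 2:j rests on {0:j}
piece 3:l rests on {1:h, 2:j}
piece 4:k rests on {2:j}
minimal pieces: {0:j, 1:h}
ways to finish when only these pieces remain (= sum over removing one remaining piece with nothing left below it):
  1 left: {3}→1  {4}→1
  2 left: {1,3}→1  {3,4}→2
  3 left: {1,3,4}→3  {2,3,4}→2
  placing 0:j first → 5 extensions
  placing 1:h first → 2 extensions
total linear extensions = 7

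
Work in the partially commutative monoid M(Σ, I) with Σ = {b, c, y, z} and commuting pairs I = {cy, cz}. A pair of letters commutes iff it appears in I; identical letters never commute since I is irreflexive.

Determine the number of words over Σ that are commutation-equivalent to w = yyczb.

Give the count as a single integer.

piece 0:y — minimal
piece 1:y rests on {0:y}
piece 2:c — minimal
piece 3:z rests on {1:y}
piece 4:b rests on {2:c, 3:z}
minimal pieces: {0:y, 2:c}
ways to finish when only these pieces remain (= sum over removing one remaining piece with nothing left below it):
  1 left: {4}→1
  2 left: {2,4}→1  {3,4}→1
  3 left: {1,3,4}→1  {2,3,4}→2
  placing 0:y first → 3 extensions
  placing 2:c first → 1 extensions
total linear extensions = 4

4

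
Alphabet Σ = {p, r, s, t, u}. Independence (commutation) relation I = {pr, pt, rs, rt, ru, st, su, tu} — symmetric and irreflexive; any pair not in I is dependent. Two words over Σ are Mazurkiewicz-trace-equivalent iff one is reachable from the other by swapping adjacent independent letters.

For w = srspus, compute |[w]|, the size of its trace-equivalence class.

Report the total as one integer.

piece 0:s — minimal
piece 1:r — minimal
piece 2:s rests on {0:s}
piece 3:p rests on {2:s}
piece 4:u rests on {3:p}
piece 5:s rests on {3:p}
minimal pieces: {0:s, 1:r}
ways to finish when only these pieces remain (= sum over removing one remaining piece with nothing left below it):
  1 left: {1}→1  {4}→1  {5}→1
  2 left: {1,4}→2  {1,5}→2  {4,5}→2
  3 left: {1,4,5}→6  {3,4,5}→2
  4 left: {1,3,4,5}→8  {2,3,4,5}→2
  placing 0:s first → 10 extensions
  placing 1:r first → 2 extensions
total linear extensions = 12

12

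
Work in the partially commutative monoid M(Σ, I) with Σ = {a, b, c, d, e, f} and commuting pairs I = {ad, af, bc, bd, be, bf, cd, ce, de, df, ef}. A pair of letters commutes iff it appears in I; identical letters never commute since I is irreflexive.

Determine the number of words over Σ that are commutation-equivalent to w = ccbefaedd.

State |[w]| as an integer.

1584

#0=c has no predecessor
#1=c depends on [0:c]
#2=b has no predecessor
#3=e has no predecessor
#4=f depends on [1:c]
#5=a depends on [1:c, 2:b, 3:e]
#6=e depends on [5:a]
#7=d has no predecessor
#8=d depends on [7:d]
sources: [0:c, 2:b, 3:e, 7:d]
N(rest) = Σ N(rest − s) over sources s of rest; N(one piece) = 1:
  size 1 → [4]=1  [6]=1  [8]=1
  size 2 → [4,6]=2  [4,8]=2  [5,6]=1  [6,8]=2  [7,8]=1
  size 3 → [2,5,6]=1  [3,5,6]=1  [4,5,6]=3  [4,6,8]=6  [4,7,8]=3  [5,6,8]=3  [6,7,8]=3
  size 4 → [1,4,5,6]=3  [2,3,5,6]=2  [2,4,5,6]=4  [2,5,6,8]=4  [3,4,5,6]=4  [3,5,6,8]=4  [4,5,6,8]=12  [4,6,7,8]=12  [5,6,7,8]=6
  size 5 → [0,1,4,5,6]=3  [1,2,4,5,6]=7  [1,3,4,5,6]=7  [1,4,5,6,8]=15  [2,3,4,5,6]=10  [2,3,5,6,8]=10  [2,4,5,6,8]=20  [2,5,6,7,8]=10  [3,4,5,6,8]=20  [3,5,6,7,8]=10  [4,5,6,7,8]=30
  size 6 → [0,1,2,4,5,6]=10  [0,1,3,4,5,6]=10  [0,1,4,5,6,8]=18  [1,2,3,4,5,6]=24  [1,2,4,5,6,8]=42  [1,3,4,5,6,8]=42  [1,4,5,6,7,8]=45  [2,3,4,5,6,8]=60  [2,3,5,6,7,8]=30  [2,4,5,6,7,8]=60  [3,4,5,6,7,8]=60
  size 7 → [0,1,2,3,4,5,6]=44  [0,1,2,4,5,6,8]=70  [0,1,3,4,5,6,8]=70  [0,1,4,5,6,7,8]=63  [1,2,3,4,5,6,8]=168  [1,2,4,5,6,7,8]=147  [1,3,4,5,6,7,8]=147  [2,3,4,5,6,7,8]=210
  first=0(c) contributes 672
  first=2(b) contributes 280
  first=3(e) contributes 280
  first=7(d) contributes 352
|[w]| = 1584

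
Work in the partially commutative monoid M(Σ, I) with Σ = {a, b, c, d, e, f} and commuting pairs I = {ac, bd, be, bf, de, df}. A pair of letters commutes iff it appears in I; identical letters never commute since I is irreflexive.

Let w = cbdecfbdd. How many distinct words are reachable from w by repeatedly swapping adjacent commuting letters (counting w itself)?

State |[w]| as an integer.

72

#0=c has no predecessor
#1=b depends on [0:c]
#2=d depends on [0:c]
#3=e depends on [0:c]
#4=c depends on [1:b, 2:d, 3:e]
#5=f depends on [4:c]
#6=b depends on [4:c]
#7=d depends on [4:c]
#8=d depends on [7:d]
sources: [0:c]
N(rest) = Σ N(rest − s) over sources s of rest; N(one piece) = 1:
  size 1 → [5]=1  [6]=1  [8]=1
  size 2 → [5,6]=2  [5,8]=2  [6,8]=2  [7,8]=1
  size 3 → [5,6,8]=6  [5,7,8]=3  [6,7,8]=3
  size 4 → [5,6,7,8]=12
  size 5 → [4,5,6,7,8]=12
  size 6 → [1,4,5,6,7,8]=12  [2,4,5,6,7,8]=12  [3,4,5,6,7,8]=12
  size 7 → [1,2,4,5,6,7,8]=24  [1,3,4,5,6,7,8]=24  [2,3,4,5,6,7,8]=24
  first=0(c) contributes 72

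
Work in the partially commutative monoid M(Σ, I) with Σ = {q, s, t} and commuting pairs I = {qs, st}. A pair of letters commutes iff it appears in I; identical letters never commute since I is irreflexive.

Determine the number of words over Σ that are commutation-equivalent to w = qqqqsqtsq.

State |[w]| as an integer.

0(q) covers ∅
1(q) covers 0:q
2(q) covers 1:q
3(q) covers 2:q
4(s) covers ∅
5(q) covers 3:q
6(t) covers 5:q
7(s) covers 4:s
8(q) covers 6:t
floor of heap: 0:q, 4:s
completions by unplaced set U, small U first (add the entries for U minus each lowest piece of U):
  |U|=1: {7}:1  {8}:1
  |U|=2: {4,7}:1  {6,8}:1  {7,8}:2
  |U|=3: {4,7,8}:3  {5,6,8}:1  {6,7,8}:3
  |U|=4: {3,5,6,8}:1  {4,6,7,8}:6  {5,6,7,8}:4
  |U|=5: {2,3,5,6,8}:1  {3,5,6,7,8}:5  {4,5,6,7,8}:10
  |U|=6: {1,2,3,5,6,8}:1  {2,3,5,6,7,8}:6  {3,4,5,6,7,8}:15
  |U|=7: {0,1,2,3,5,6,8}:1  {1,2,3,5,6,7,8}:7  {2,3,4,5,6,7,8}:21
  start at 0(q): 28
  start at 4(s): 8
sum over floor = 36

36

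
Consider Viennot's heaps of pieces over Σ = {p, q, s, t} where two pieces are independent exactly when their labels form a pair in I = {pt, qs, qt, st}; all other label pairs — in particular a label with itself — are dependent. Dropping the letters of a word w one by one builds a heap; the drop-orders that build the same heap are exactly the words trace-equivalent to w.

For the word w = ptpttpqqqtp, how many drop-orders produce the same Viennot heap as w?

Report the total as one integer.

330

0(p) covers ∅
1(t) covers ∅
2(p) covers 0:p
3(t) covers 1:t
4(t) covers 3:t
5(p) covers 2:p
6(q) covers 5:p
7(q) covers 6:q
8(q) covers 7:q
9(t) covers 4:t
10(p) covers 8:q
floor of heap: 0:p, 1:t
completions by unplaced set U, small U first (add the entries for U minus each lowest piece of U):
  |U|=1: {9}:1  {10}:1
  |U|=2: {4,9}:1  {8,10}:1  {9,10}:2
  |U|=3: {3,4,9}:1  {4,9,10}:3  {7,8,10}:1  {8,9,10}:3
  |U|=4: {1,3,4,9}:1  {3,4,9,10}:4  {4,8,9,10}:6  {6,7,8,10}:1  {7,8,9,10}:4
  |U|=5: {1,3,4,9,10}:5  {3,4,8,9,10}:10  {4,7,8,9,10}:10  {5,6,7,8,10}:1  {6,7,8,9,10}:5
  |U|=6: {1,3,4,8,9,10}:15  {2,5,6,7,8,10}:1  {3,4,7,8,9,10}:20  {4,6,7,8,9,10}:15  {5,6,7,8,9,10}:6
  |U|=7: {0,2,5,6,7,8,10}:1  {1,3,4,7,8,9,10}:35  {2,5,6,7,8,9,10}:7  {3,4,6,7,8,9,10}:35  {4,5,6,7,8,9,10}:21
  |U|=8: {0,2,5,6,7,8,9,10}:8  {1,3,4,6,7,8,9,10}:70  {2,4,5,6,7,8,9,10}:28  {3,4,5,6,7,8,9,10}:56
  |U|=9: {0,2,4,5,6,7,8,9,10}:36  {1,3,4,5,6,7,8,9,10}:126  {2,3,4,5,6,7,8,9,10}:84
  start at 0(p): 210
  start at 1(t): 120
sum over floor = 330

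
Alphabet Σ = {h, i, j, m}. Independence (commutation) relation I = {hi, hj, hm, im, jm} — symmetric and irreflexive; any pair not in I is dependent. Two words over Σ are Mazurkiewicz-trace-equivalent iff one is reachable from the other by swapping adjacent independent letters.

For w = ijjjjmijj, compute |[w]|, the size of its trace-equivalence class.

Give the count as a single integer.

9

drop 0:i onto floor
drop 1:j onto {0:i}
drop 2:j onto {1:j}
drop 3:j onto {2:j}
drop 4:j onto {3:j}
drop 5:m onto floor
drop 6:i onto {4:j}
drop 7:j onto {6:i}
drop 8:j onto {7:j}
ground layer = {0:i, 5:m}
drop-orders for the pieces not yet dropped (sum over which currently-grounded one goes next):
  1 to go: {5} 1  {8} 1
  2 to go: {5,8} 2  {7,8} 1
  3 to go: {5,7,8} 3  {6,7,8} 1
  4 to go: {4,6,7,8} 1  {5,6,7,8} 4
  5 to go: {3,4,6,7,8} 1  {4,5,6,7,8} 5
  6 to go: {2,3,4,6,7,8} 1  {3,4,5,6,7,8} 6
  7 to go: {1,2,3,4,6,7,8} 1  {2,3,4,5,6,7,8} 7
  if 0:i drops first: 8 orders
  if 5:m drops first: 1 orders
heap linearizations: 9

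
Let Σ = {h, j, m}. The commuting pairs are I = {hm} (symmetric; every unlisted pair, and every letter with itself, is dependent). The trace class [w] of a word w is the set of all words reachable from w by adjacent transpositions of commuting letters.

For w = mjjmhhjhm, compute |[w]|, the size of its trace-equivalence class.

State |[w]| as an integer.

6

piece 0:m — minimal
piece 1:j rests on {0:m}
piece 2:j rests on {1:j}
piece 3:m rests on {2:j}
piece 4:h rests on {2:j}
piece 5:h rests on {4:h}
piece 6:j rests on {3:m, 5:h}
piece 7:h rests on {6:j}
piece 8:m rests on {6:j}
minimal pieces: {0:m}
ways to finish when only these pieces remain (= sum over removing one remaining piece with nothing left below it):
  1 left: {7}→1  {8}→1
  2 left: {7,8}→2
  3 left: {6,7,8}→2
  4 left: {3,6,7,8}→2  {5,6,7,8}→2
  5 left: {3,5,6,7,8}→4  {4,5,6,7,8}→2
  6 left: {3,4,5,6,7,8}→6
  7 left: {2,3,4,5,6,7,8}→6
  placing 0:m first → 6 extensions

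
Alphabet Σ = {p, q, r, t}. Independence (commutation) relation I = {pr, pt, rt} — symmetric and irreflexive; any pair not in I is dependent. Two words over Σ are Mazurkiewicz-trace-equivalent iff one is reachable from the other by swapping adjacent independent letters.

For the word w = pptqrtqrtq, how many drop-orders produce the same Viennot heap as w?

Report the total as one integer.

0(p) covers ∅
1(p) covers 0:p
2(t) covers ∅
3(q) covers 1:p, 2:t
4(r) covers 3:q
5(t) covers 3:q
6(q) covers 4:r, 5:t
7(r) covers 6:q
8(t) covers 6:q
9(q) covers 7:r, 8:t
floor of heap: 0:p, 2:t
completions by unplaced set U, small U first (add the entries for U minus each lowest piece of U):
  |U|=1: {9}:1
  |U|=2: {7,9}:1  {8,9}:1
  |U|=3: {7,8,9}:2
  |U|=4: {6,7,8,9}:2
  |U|=5: {4,6,7,8,9}:2  {5,6,7,8,9}:2
  |U|=6: {4,5,6,7,8,9}:4
  |U|=7: {3,4,5,6,7,8,9}:4
  |U|=8: {1,3,4,5,6,7,8,9}:4  {2,3,4,5,6,7,8,9}:4
  start at 0(p): 8
  start at 2(t): 4
sum over floor = 12

12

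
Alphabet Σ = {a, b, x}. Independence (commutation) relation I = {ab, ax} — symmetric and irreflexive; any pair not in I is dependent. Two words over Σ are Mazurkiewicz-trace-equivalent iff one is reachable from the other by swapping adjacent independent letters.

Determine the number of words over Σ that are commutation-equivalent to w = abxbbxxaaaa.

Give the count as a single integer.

drop 0:a onto floor
drop 1:b onto floor
drop 2:x onto {1:b}
drop 3:b onto {2:x}
drop 4:b onto {3:b}
drop 5:x onto {4:b}
drop 6:x onto {5:x}
drop 7:a onto {0:a}
drop 8:a onto {7:a}
drop 9:a onto {8:a}
drop 10:a onto {9:a}
ground layer = {0:a, 1:b}
drop-orders for the pieces not yet dropped (sum over which currently-grounded one goes next):
  1 to go: {6} 1  {10} 1
  2 to go: {5,6} 1  {6,10} 2  {9,10} 1
  3 to go: {4,5,6} 1  {5,6,10} 3  {6,9,10} 3  {8,9,10} 1
  4 to go: {3,4,5,6} 1  {4,5,6,10} 4  {5,6,9,10} 6  {6,8,9,10} 4  {7,8,9,10} 1
  5 to go: {0,7,8,9,10} 1  {2,3,4,5,6} 1  {3,4,5,6,10} 5  {4,5,6,9,10} 10  {5,6,8,9,10} 10  {6,7,8,9,10} 5
  6 to go: {0,6,7,8,9,10} 6  {1,2,3,4,5,6} 1  {2,3,4,5,6,10} 6  {3,4,5,6,9,10} 15  {4,5,6,8,9,10} 20  {5,6,7,8,9,10} 15
  7 to go: {0,5,6,7,8,9,10} 21  {1,2,3,4,5,6,10} 7  {2,3,4,5,6,9,10} 21  {3,4,5,6,8,9,10} 35  {4,5,6,7,8,9,10} 35
  8 to go: {0,4,5,6,7,8,9,10} 56  {1,2,3,4,5,6,9,10} 28  {2,3,4,5,6,8,9,10} 56  {3,4,5,6,7,8,9,10} 70
  9 to go: {0,3,4,5,6,7,8,9,10} 126  {1,2,3,4,5,6,8,9,10} 84  {2,3,4,5,6,7,8,9,10} 126
  if 0:a drops first: 210 orders
  if 1:b drops first: 252 orders
heap linearizations: 462

462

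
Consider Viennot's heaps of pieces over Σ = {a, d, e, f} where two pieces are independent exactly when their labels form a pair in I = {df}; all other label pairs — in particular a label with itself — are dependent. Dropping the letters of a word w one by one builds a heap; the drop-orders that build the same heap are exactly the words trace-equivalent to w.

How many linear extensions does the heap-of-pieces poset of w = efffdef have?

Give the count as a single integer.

4

drop 0:e onto floor
drop 1:f onto {0:e}
drop 2:f onto {1:f}
drop 3:f onto {2:f}
drop 4:d onto {0:e}
drop 5:e onto {3:f, 4:d}
drop 6:f onto {5:e}
ground layer = {0:e}
drop-orders for the pieces not yet dropped (sum over which currently-grounded one goes next):
  1 to go: {6} 1
  2 to go: {5,6} 1
  3 to go: {3,5,6} 1  {4,5,6} 1
  4 to go: {2,3,5,6} 1  {3,4,5,6} 2
  5 to go: {1,2,3,5,6} 1  {2,3,4,5,6} 3
  if 0:e drops first: 4 orders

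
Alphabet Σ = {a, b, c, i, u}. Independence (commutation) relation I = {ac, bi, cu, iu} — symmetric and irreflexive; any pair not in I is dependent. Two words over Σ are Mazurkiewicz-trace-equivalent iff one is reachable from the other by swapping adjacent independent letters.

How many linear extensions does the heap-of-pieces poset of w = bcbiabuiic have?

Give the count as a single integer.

0(b) covers ∅
1(c) covers 0:b
2(b) covers 1:c
3(i) covers 1:c
4(a) covers 2:b, 3:i
5(b) covers 4:a
6(u) covers 5:b
7(i) covers 4:a
8(i) covers 7:i
9(c) covers 5:b, 8:i
floor of heap: 0:b
completions by unplaced set U, small U first (add the entries for U minus each lowest piece of U):
  |U|=1: {6}:1  {9}:1
  |U|=2: {6,9}:2  {8,9}:1
  |U|=3: {5,6,9}:2  {6,8,9}:3  {7,8,9}:1
  |U|=4: {5,6,8,9}:5  {6,7,8,9}:4
  |U|=5: {5,6,7,8,9}:9
  |U|=6: {4,5,6,7,8,9}:9
  |U|=7: {2,4,5,6,7,8,9}:9  {3,4,5,6,7,8,9}:9
  |U|=8: {2,3,4,5,6,7,8,9}:18
  start at 0(b): 18

18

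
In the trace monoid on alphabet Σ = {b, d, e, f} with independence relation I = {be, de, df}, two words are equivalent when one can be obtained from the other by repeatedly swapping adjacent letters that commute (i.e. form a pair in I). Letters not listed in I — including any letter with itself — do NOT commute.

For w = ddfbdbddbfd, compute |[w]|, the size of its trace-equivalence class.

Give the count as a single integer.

6

drop 0:d onto floor
drop 1:d onto {0:d}
drop 2:f onto floor
drop 3:b onto {1:d, 2:f}
drop 4:d onto {3:b}
drop 5:b onto {4:d}
drop 6:d onto {5:b}
drop 7:d onto {6:d}
drop 8:b onto {7:d}
drop 9:f onto {8:b}
drop 10:d onto {8:b}
ground layer = {0:d, 2:f}
drop-orders for the pieces not yet dropped (sum over which currently-grounded one goes next):
  1 to go: {9} 1  {10} 1
  2 to go: {9,10} 2
  3 to go: {8,9,10} 2
  4 to go: {7,8,9,10} 2
  5 to go: {6,7,8,9,10} 2
  6 to go: {5,6,7,8,9,10} 2
  7 to go: {4,5,6,7,8,9,10} 2
  8 to go: {3,4,5,6,7,8,9,10} 2
  9 to go: {1,3,4,5,6,7,8,9,10} 2  {2,3,4,5,6,7,8,9,10} 2
  if 0:d drops first: 4 orders
  if 2:f drops first: 2 orders
heap linearizations: 6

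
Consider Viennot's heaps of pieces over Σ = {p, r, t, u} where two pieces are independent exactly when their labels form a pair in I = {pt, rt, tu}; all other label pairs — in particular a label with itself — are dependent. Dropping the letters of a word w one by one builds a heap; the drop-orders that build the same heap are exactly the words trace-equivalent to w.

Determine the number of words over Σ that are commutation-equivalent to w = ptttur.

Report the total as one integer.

0(p) covers ∅
1(t) covers ∅
2(t) covers 1:t
3(t) covers 2:t
4(u) covers 0:p
5(r) covers 4:u
floor of heap: 0:p, 1:t
completions by unplaced set U, small U first (add the entries for U minus each lowest piece of U):
  |U|=1: {3}:1  {5}:1
  |U|=2: {2,3}:1  {3,5}:2  {4,5}:1
  |U|=3: {0,4,5}:1  {1,2,3}:1  {2,3,5}:3  {3,4,5}:3
  |U|=4: {0,3,4,5}:4  {1,2,3,5}:4  {2,3,4,5}:6
  start at 0(p): 10
  start at 1(t): 10
sum over floor = 20

20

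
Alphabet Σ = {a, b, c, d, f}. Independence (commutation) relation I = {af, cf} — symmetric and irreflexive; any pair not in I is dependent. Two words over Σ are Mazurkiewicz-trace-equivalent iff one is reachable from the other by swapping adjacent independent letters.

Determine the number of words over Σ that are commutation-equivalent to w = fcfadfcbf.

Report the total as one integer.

drop 0:f onto floor
drop 1:c onto floor
drop 2:f onto {0:f}
drop 3:a onto {1:c}
drop 4:d onto {2:f, 3:a}
drop 5:f onto {4:d}
drop 6:c onto {4:d}
drop 7:b onto {5:f, 6:c}
drop 8:f onto {7:b}
ground layer = {0:f, 1:c}
drop-orders for the pieces not yet dropped (sum over which currently-grounded one goes next):
  1 to go: {8} 1
  2 to go: {7,8} 1
  3 to go: {5,7,8} 1  {6,7,8} 1
  4 to go: {5,6,7,8} 2
  5 to go: {4,5,6,7,8} 2
  6 to go: {2,4,5,6,7,8} 2  {3,4,5,6,7,8} 2
  7 to go: {0,2,4,5,6,7,8} 2  {1,3,4,5,6,7,8} 2  {2,3,4,5,6,7,8} 4
  if 0:f drops first: 6 orders
  if 1:c drops first: 6 orders
heap linearizations: 12

12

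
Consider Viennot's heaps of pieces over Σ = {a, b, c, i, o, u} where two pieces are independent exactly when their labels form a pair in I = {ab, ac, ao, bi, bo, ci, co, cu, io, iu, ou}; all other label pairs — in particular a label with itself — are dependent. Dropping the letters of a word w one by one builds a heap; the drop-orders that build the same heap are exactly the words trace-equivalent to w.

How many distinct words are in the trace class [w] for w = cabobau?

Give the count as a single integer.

piece 0:c — minimal
piece 1:a — minimal
piece 2:b rests on {0:c}
piece 3:o — minimal
piece 4:b rests on {2:b}
piece 5:a rests on {1:a}
piece 6:u rests on {4:b, 5:a}
minimal pieces: {0:c, 1:a, 3:o}
ways to finish when only these pieces remain (= sum over removing one remaining piece with nothing left below it):
  1 left: {3}→1  {6}→1
  2 left: {3,6}→2  {4,6}→1  {5,6}→1
  3 left: {1,5,6}→1  {2,4,6}→1  {3,4,6}→3  {3,5,6}→3  {4,5,6}→2
  4 left: {0,2,4,6}→1  {1,3,5,6}→4  {1,4,5,6}→3  {2,3,4,6}→4  {2,4,5,6}→3  {3,4,5,6}→8
  5 left: {0,2,3,4,6}→5  {0,2,4,5,6}→4  {1,2,4,5,6}→6  {1,3,4,5,6}→15  {2,3,4,5,6}→15
  placing 0:c first → 36 extensions
  placing 1:a first → 24 extensions
  placing 3:o first → 10 extensions
total linear extensions = 70

70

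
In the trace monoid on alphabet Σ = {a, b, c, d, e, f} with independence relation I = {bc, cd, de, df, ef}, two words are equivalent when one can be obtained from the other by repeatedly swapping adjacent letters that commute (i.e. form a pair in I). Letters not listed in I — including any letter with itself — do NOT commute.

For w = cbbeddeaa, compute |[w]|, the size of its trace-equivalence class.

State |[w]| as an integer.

22

drop 0:c onto floor
drop 1:b onto floor
drop 2:b onto {1:b}
drop 3:e onto {0:c, 2:b}
drop 4:d onto {2:b}
drop 5:d onto {4:d}
drop 6:e onto {3:e}
drop 7:a onto {5:d, 6:e}
drop 8:a onto {7:a}
ground layer = {0:c, 1:b}
drop-orders for the pieces not yet dropped (sum over which currently-grounded one goes next):
  1 to go: {8} 1
  2 to go: {7,8} 1
  3 to go: {5,7,8} 1  {6,7,8} 1
  4 to go: {3,6,7,8} 1  {4,5,7,8} 1  {5,6,7,8} 2
  5 to go: {0,3,6,7,8} 1  {3,5,6,7,8} 3  {4,5,6,7,8} 3
  6 to go: {0,3,5,6,7,8} 4  {3,4,5,6,7,8} 6
  7 to go: {0,3,4,5,6,7,8} 10  {2,3,4,5,6,7,8} 6
  if 0:c drops first: 6 orders
  if 1:b drops first: 16 orders
heap linearizations: 22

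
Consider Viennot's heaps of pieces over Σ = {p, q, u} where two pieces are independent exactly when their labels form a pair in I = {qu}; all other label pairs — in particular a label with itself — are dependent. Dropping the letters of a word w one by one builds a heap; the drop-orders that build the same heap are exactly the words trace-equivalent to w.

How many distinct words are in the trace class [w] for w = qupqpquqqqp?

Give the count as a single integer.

10

piece 0:q — minimal
piece 1:u — minimal
piece 2:p rests on {0:q, 1:u}
piece 3:q rests on {2:p}
piece 4:p rests on {3:q}
piece 5:q rests on {4:p}
piece 6:u rests on {4:p}
piece 7:q rests on {5:q}
piece 8:q rests on {7:q}
piece 9:q rests on {8:q}
piece 10:p rests on {6:u, 9:q}
minimal pieces: {0:q, 1:u}
ways to finish when only these pieces remain (= sum over removing one remaining piece with nothing left below it):
  1 left: {10}→1
  2 left: {6,10}→1  {9,10}→1
  3 left: {6,9,10}→2  {8,9,10}→1
  4 left: {6,8,9,10}→3  {7,8,9,10}→1
  5 left: {5,7,8,9,10}→1  {6,7,8,9,10}→4
  6 left: {5,6,7,8,9,10}→5
  7 left: {4,5,6,7,8,9,10}→5
  8 left: {3,4,5,6,7,8,9,10}→5
  9 left: {2,3,4,5,6,7,8,9,10}→5
  placing 0:q first → 5 extensions
  placing 1:u first → 5 extensions
total linear extensions = 10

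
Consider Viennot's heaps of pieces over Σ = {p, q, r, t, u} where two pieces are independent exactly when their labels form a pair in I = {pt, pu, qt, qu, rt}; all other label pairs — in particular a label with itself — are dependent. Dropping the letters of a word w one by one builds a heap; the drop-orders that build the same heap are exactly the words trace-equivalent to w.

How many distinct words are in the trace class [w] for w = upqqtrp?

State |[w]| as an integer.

drop 0:u onto floor
drop 1:p onto floor
drop 2:q onto {1:p}
drop 3:q onto {2:q}
drop 4:t onto {0:u}
drop 5:r onto {0:u, 3:q}
drop 6:p onto {5:r}
ground layer = {0:u, 1:p}
drop-orders for the pieces not yet dropped (sum over which currently-grounded one goes next):
  1 to go: {4} 1  {6} 1
  2 to go: {4,6} 2  {5,6} 1
  3 to go: {3,5,6} 1  {4,5,6} 3
  4 to go: {0,4,5,6} 3  {2,3,5,6} 1  {3,4,5,6} 4
  5 to go: {0,3,4,5,6} 7  {1,2,3,5,6} 1  {2,3,4,5,6} 5
  if 0:u drops first: 6 orders
  if 1:p drops first: 12 orders
heap linearizations: 18

18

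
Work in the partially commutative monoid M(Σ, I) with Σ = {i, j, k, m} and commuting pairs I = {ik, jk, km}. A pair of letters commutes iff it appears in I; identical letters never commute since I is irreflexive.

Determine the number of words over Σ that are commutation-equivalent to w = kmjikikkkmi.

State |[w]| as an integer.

0(k) covers ∅
1(m) covers ∅
2(j) covers 1:m
3(i) covers 2:j
4(k) covers 0:k
5(i) covers 3:i
6(k) covers 4:k
7(k) covers 6:k
8(k) covers 7:k
9(m) covers 5:i
10(i) covers 9:m
floor of heap: 0:k, 1:m
completions by unplaced set U, small U first (add the entries for U minus each lowest piece of U):
  |U|=1: {8}:1  {10}:1
  |U|=2: {7,8}:1  {8,10}:2  {9,10}:1
  |U|=3: {5,9,10}:1  {6,7,8}:1  {7,8,10}:3  {8,9,10}:3
  |U|=4: {3,5,9,10}:1  {4,6,7,8}:1  {5,8,9,10}:4  {6,7,8,10}:4  {7,8,9,10}:6
  |U|=5: {0,4,6,7,8}:1  {2,3,5,9,10}:1  {3,5,8,9,10}:5  {4,6,7,8,10}:5  {5,7,8,9,10}:10  {6,7,8,9,10}:10
  |U|=6: {0,4,6,7,8,10}:6  {1,2,3,5,9,10}:1  {2,3,5,8,9,10}:6  {3,5,7,8,9,10}:15  {4,6,7,8,9,10}:15  {5,6,7,8,9,10}:20
  |U|=7: {0,4,6,7,8,9,10}:21  {1,2,3,5,8,9,10}:7  {2,3,5,7,8,9,10}:21  {3,5,6,7,8,9,10}:35  {4,5,6,7,8,9,10}:35
  |U|=8: {0,4,5,6,7,8,9,10}:56  {1,2,3,5,7,8,9,10}:28  {2,3,5,6,7,8,9,10}:56  {3,4,5,6,7,8,9,10}:70
  |U|=9: {0,3,4,5,6,7,8,9,10}:126  {1,2,3,5,6,7,8,9,10}:84  {2,3,4,5,6,7,8,9,10}:126
  start at 0(k): 210
  start at 1(m): 252
sum over floor = 462

462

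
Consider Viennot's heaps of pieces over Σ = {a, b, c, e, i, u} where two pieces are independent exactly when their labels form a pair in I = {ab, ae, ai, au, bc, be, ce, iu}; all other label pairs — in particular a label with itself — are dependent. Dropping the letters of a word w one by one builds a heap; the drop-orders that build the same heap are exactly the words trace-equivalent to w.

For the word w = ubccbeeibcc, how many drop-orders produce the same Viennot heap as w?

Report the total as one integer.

270

drop 0:u onto floor
drop 1:b onto {0:u}
drop 2:c onto {0:u}
drop 3:c onto {2:c}
drop 4:b onto {1:b}
drop 5:e onto {0:u}
drop 6:e onto {5:e}
drop 7:i onto {3:c, 4:b, 6:e}
drop 8:b onto {7:i}
drop 9:c onto {7:i}
drop 10:c onto {9:c}
ground layer = {0:u}
drop-orders for the pieces not yet dropped (sum over which currently-grounded one goes next):
  1 to go: {8} 1  {10} 1
  2 to go: {8,10} 2  {9,10} 1
  3 to go: {8,9,10} 3
  4 to go: {7,8,9,10} 3
  5 to go: {3,7,8,9,10} 3  {4,7,8,9,10} 3  {6,7,8,9,10} 3
  6 to go: {1,4,7,8,9,10} 3  {2,3,7,8,9,10} 3  {3,4,7,8,9,10} 6  {3,6,7,8,9,10} 6  {4,6,7,8,9,10} 6  {5,6,7,8,9,10} 3
  7 to go: {1,3,4,7,8,9,10} 9  {1,4,6,7,8,9,10} 9  {2,3,4,7,8,9,10} 9  {2,3,6,7,8,9,10} 9  {3,4,6,7,8,9,10} 18  {3,5,6,7,8,9,10} 9  {4,5,6,7,8,9,10} 9
  8 to go: {1,2,3,4,7,8,9,10} 18  {1,3,4,6,7,8,9,10} 36  {1,4,5,6,7,8,9,10} 18  {2,3,4,6,7,8,9,10} 36  {2,3,5,6,7,8,9,10} 18  {3,4,5,6,7,8,9,10} 36
  9 to go: {1,2,3,4,6,7,8,9,10} 90  {1,3,4,5,6,7,8,9,10} 90  {2,3,4,5,6,7,8,9,10} 90
  if 0:u drops first: 270 orders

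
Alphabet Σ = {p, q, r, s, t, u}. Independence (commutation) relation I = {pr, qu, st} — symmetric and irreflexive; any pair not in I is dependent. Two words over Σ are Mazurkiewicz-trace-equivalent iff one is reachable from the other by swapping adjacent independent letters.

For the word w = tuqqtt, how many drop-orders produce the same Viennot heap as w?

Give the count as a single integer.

0(t) covers ∅
1(u) covers 0:t
2(q) covers 0:t
3(q) covers 2:q
4(t) covers 1:u, 3:q
5(t) covers 4:t
floor of heap: 0:t
completions by unplaced set U, small U first (add the entries for U minus each lowest piece of U):
  |U|=1: {5}:1
  |U|=2: {4,5}:1
  |U|=3: {1,4,5}:1  {3,4,5}:1
  |U|=4: {1,3,4,5}:2  {2,3,4,5}:1
  start at 0(t): 3

3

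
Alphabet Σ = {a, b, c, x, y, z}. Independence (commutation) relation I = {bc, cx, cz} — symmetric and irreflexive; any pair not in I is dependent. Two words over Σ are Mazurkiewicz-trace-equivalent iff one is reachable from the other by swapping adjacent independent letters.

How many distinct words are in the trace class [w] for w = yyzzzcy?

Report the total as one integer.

drop 0:y onto floor
drop 1:y onto {0:y}
drop 2:z onto {1:y}
drop 3:z onto {2:z}
drop 4:z onto {3:z}
drop 5:c onto {1:y}
drop 6:y onto {4:z, 5:c}
ground layer = {0:y}
drop-orders for the pieces not yet dropped (sum over which currently-grounded one goes next):
  1 to go: {6} 1
  2 to go: {4,6} 1  {5,6} 1
  3 to go: {3,4,6} 1  {4,5,6} 2
  4 to go: {2,3,4,6} 1  {3,4,5,6} 3
  5 to go: {2,3,4,5,6} 4
  if 0:y drops first: 4 orders

4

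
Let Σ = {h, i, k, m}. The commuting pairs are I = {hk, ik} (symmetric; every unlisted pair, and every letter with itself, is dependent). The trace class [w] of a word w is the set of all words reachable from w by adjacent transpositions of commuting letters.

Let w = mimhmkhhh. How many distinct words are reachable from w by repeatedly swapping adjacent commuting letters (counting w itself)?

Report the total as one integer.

drop 0:m onto floor
drop 1:i onto {0:m}
drop 2:m onto {1:i}
drop 3:h onto {2:m}
drop 4:m onto {3:h}
drop 5:k onto {4:m}
drop 6:h onto {4:m}
drop 7:h onto {6:h}
drop 8:h onto {7:h}
ground layer = {0:m}
drop-orders for the pieces not yet dropped (sum over which currently-grounded one goes next):
  1 to go: {5} 1  {8} 1
  2 to go: {5,8} 2  {7,8} 1
  3 to go: {5,7,8} 3  {6,7,8} 1
  4 to go: {5,6,7,8} 4
  5 to go: {4,5,6,7,8} 4
  6 to go: {3,4,5,6,7,8} 4
  7 to go: {2,3,4,5,6,7,8} 4
  if 0:m drops first: 4 orders

4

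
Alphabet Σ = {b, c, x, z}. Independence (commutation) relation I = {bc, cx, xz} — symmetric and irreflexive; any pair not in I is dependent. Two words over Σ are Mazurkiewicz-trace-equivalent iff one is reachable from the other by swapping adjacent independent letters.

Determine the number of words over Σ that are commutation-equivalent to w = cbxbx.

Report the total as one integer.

5

#0=c has no predecessor
#1=b has no predecessor
#2=x depends on [1:b]
#3=b depends on [2:x]
#4=x depends on [3:b]
sources: [0:c, 1:b]
N(rest) = Σ N(rest − s) over sources s of rest; N(one piece) = 1:
  size 1 → [0]=1  [4]=1
  size 2 → [0,4]=2  [3,4]=1
  size 3 → [0,3,4]=3  [2,3,4]=1
  first=0(c) contributes 1
  first=1(b) contributes 4
|[w]| = 5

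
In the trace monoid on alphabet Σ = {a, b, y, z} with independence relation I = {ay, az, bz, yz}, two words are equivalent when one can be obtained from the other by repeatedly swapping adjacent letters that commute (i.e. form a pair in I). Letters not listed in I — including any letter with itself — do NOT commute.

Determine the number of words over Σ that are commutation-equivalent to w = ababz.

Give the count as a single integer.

0(a) covers ∅
1(b) covers 0:a
2(a) covers 1:b
3(b) covers 2:a
4(z) covers ∅
floor of heap: 0:a, 4:z
completions by unplaced set U, small U first (add the entries for U minus each lowest piece of U):
  |U|=1: {3}:1  {4}:1
  |U|=2: {2,3}:1  {3,4}:2
  |U|=3: {1,2,3}:1  {2,3,4}:3
  start at 0(a): 4
  start at 4(z): 1
sum over floor = 5

5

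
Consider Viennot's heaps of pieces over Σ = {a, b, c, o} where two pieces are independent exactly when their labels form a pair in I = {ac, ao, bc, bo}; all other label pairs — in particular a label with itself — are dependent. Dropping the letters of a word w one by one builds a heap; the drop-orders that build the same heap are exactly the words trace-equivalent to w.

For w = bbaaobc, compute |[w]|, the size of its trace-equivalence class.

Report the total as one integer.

#0=b has no predecessor
#1=b depends on [0:b]
#2=a depends on [1:b]
#3=a depends on [2:a]
#4=o has no predecessor
#5=b depends on [3:a]
#6=c depends on [4:o]
sources: [0:b, 4:o]
N(rest) = Σ N(rest − s) over sources s of rest; N(one piece) = 1:
  size 1 → [5]=1  [6]=1
  size 2 → [3,5]=1  [4,6]=1  [5,6]=2
  size 3 → [2,3,5]=1  [3,5,6]=3  [4,5,6]=3
  size 4 → [1,2,3,5]=1  [2,3,5,6]=4  [3,4,5,6]=6
  size 5 → [0,1,2,3,5]=1  [1,2,3,5,6]=5  [2,3,4,5,6]=10
  first=0(b) contributes 15
  first=4(o) contributes 6
|[w]| = 21

21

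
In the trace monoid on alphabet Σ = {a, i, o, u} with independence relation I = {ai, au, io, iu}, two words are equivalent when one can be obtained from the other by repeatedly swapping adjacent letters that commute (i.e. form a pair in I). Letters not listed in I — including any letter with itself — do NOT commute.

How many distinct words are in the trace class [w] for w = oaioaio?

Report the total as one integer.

#0=o has no predecessor
#1=a depends on [0:o]
#2=i has no predecessor
#3=o depends on [1:a]
#4=a depends on [3:o]
#5=i depends on [2:i]
#6=o depends on [4:a]
sources: [0:o, 2:i]
N(rest) = Σ N(rest − s) over sources s of rest; N(one piece) = 1:
  size 1 → [5]=1  [6]=1
  size 2 → [2,5]=1  [4,6]=1  [5,6]=2
  size 3 → [2,5,6]=3  [3,4,6]=1  [4,5,6]=3
  size 4 → [1,3,4,6]=1  [2,4,5,6]=6  [3,4,5,6]=4
  size 5 → [0,1,3,4,6]=1  [1,3,4,5,6]=5  [2,3,4,5,6]=10
  first=0(o) contributes 15
  first=2(i) contributes 6
|[w]| = 21

21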